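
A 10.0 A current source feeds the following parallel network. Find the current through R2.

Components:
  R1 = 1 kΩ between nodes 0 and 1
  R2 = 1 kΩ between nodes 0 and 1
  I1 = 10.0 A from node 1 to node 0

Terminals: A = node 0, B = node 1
All resistors sit directly between nodes 0 and 1, so they are in parallel and share one voltage V; the full source current 10 A splits among them.
1/R_par = 1/1000 + 1/1000 = 0.002 S  =>  R_par = 500 Ω
V = I × R_par = 10 × 500 = 5000 V
I_R2 = V/R2 = 5000/1000 = 5 A

Final answer: 5 A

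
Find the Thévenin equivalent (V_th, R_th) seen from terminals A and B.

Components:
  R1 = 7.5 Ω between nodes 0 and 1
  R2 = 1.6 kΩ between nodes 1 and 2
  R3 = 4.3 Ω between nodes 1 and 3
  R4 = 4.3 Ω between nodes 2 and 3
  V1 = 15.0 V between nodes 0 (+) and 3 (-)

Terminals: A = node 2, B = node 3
Step 1 — V_th is the open-circuit voltage V_A - V_B (nothing connected across the terminals).
Nodal analysis, taking node 3 as the 0 V reference.
Source V1 fixes V_0 = 15 V.
KCL at each unknown node (sum of currents leaving = 0; resistances in Ω):
  Node 1: (V_1 - 15)/7.5 + (V_1 - V_2)/1600 + (V_1 - 0)/4.3 = 0
  Node 2: (V_2 - V_1)/1600 + (V_2 - 0)/4.3 = 0
Collecting terms (coefficients in siemens):
  0.3665·V_1 - 0.000625·V_2 = 2
  0.2332·V_2 - 0.000625·V_1 = 0
Determinant D = (0.3665)(0.2332) - (-0.000625)(-0.000625) = 0.08547
V_1 = [(2)(0.2332) - (-0.000625)(0)]/D = 5.457 V
V_2 = [(0.3665)(0) - (2)(-0.000625)]/D = 0.01463 V
V_th = V_2 - V_3 = 0.01463 - 0 = 0.01463 V
Step 2 — R_th: zero the source — replace V1 by a short circuit (node 3 merges into node 0) — and find the resistance seen between A (node 2) and B (node 0).
Reduce the network between node 2 (A) and node 0 (B) by series/parallel combination:
  Rp1 = R1 ‖ R3 (parallel, both between nodes 0 and 1) = 1/(1/7.5 + 1/4.3) = 2.733 Ω
  Rs1 = R2 + Rp1 (series, joined only at node 1) = 1600 + 2.733 = 1603 Ω
  Rp2 = R4 ‖ Rs1 (parallel, both between nodes 0 and 2) = 1/(1/4.3 + 1/1603) = 4.288 Ω
R_th = 4.288 Ω

Final answer: V_th = 0.01463 V, R_th = 4.288 Ω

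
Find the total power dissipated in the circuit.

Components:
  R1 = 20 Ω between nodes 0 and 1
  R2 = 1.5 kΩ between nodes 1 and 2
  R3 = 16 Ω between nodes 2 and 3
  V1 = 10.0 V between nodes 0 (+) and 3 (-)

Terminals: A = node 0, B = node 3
Nodal analysis, taking node 3 as the 0 V reference.
Source V1 fixes V_0 = 10 V.
KCL at each unknown node (sum of currents leaving = 0; resistances in Ω):
  Node 1: (V_1 - 10)/20 + (V_1 - V_2)/1500 = 0
  Node 2: (V_2 - V_1)/1500 + (V_2 - 0)/16 = 0
Collecting terms (coefficients in siemens):
  0.05067·V_1 - 0.0006667·V_2 = 0.5
  0.06317·V_2 - 0.0006667·V_1 = 0
Determinant D = (0.05067)(0.06317) - (-0.0006667)(-0.0006667) = 0.0032
V_1 = [(0.5)(0.06317) - (-0.0006667)(0)]/D = 9.87 V
V_2 = [(0.05067)(0) - (0.5)(-0.0006667)]/D = 0.1042 V
Power in each resistor, P = (ΔV)²/R:
  P_R1 = (10 - 9.87)²/20 = 0.0008477 W
  P_R2 = (9.87 - 0.1042)²/1500 = 0.06358 W
  P_R3 = (0.1042 - 0)²/16 = 0.0006782 W
P_total = P_R1 + P_R2 + P_R3 = 0.0651 W

Final answer: 0.0651 W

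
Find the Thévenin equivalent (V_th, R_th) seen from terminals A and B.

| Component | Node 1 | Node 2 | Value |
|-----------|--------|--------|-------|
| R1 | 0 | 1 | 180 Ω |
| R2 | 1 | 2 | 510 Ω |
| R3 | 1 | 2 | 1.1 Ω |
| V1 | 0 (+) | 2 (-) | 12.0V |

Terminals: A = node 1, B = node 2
Step 1 — V_th is the open-circuit voltage V_A - V_B (nothing connected across the terminals).
Nodal analysis, taking node 2 as the 0 V reference.
Source V1 fixes V_0 = 12 V.
KCL at each unknown node (sum of currents leaving = 0; resistances in Ω):
  Node 1: (V_1 - 12)/180 + (V_1 - 0)/510 + (V_1 - 0)/1.1 = 0
Collecting terms: 0.9166 × V_1 = 0.06667  =>  V_1 = 0.07273 V
V_th = V_1 - V_2 = 0.07273 - 0 = 0.07273 V
Step 2 — R_th: zero the source — replace V1 by a short circuit (node 2 merges into node 0) — and find the resistance seen between A (node 1) and B (node 0).
Reduce the network between node 1 (A) and node 0 (B) by series/parallel combination:
  Rp1 = R1 ‖ R2 ‖ R3 (parallel, all between nodes 0 and 1) = 1/(1/180 + 1/510 + 1/1.1) = 1.091 Ω
R_th = 1.091 Ω

Final answer: V_th = 0.07273 V, R_th = 1.091 Ω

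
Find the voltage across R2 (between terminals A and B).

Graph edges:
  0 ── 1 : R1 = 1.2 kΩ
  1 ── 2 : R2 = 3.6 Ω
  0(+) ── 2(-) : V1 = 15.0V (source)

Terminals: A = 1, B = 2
R1 and R2 are in series across V1 (node 0 → node 1 → node 2), and the output A–B is taken across R2, so this is a voltage divider.
Series current: I = V1/(R1 + R2) = 15/(1200 + 3.6) = 15/1204 = 0.01246 A
V_R2 = I × R2 = V1 × R2/(R1 + R2) = 15 × 3.6/1204 = 0.04487 V

Final answer: 0.04487 V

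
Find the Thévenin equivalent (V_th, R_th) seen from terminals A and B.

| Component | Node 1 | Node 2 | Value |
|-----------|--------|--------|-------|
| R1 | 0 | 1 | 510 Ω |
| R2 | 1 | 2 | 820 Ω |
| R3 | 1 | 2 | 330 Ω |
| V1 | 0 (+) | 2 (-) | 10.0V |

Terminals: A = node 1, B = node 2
Step 1 — V_th is the open-circuit voltage V_A - V_B (nothing connected across the terminals).
Nodal analysis, taking node 2 as the 0 V reference.
Source V1 fixes V_0 = 10 V.
KCL at each unknown node (sum of currents leaving = 0; resistances in Ω):
  Node 1: (V_1 - 10)/510 + (V_1 - 0)/820 + (V_1 - 0)/330 = 0
Collecting terms: 0.006211 × V_1 = 0.01961  =>  V_1 = 3.157 V
V_th = V_1 - V_2 = 3.157 - 0 = 3.157 V
Step 2 — R_th: zero the source — replace V1 by a short circuit (node 2 merges into node 0) — and find the resistance seen between A (node 1) and B (node 0).
Reduce the network between node 1 (A) and node 0 (B) by series/parallel combination:
  Rp1 = R1 ‖ R2 ‖ R3 (parallel, all between nodes 0 and 1) = 1/(1/510 + 1/820 + 1/330) = 161 Ω
R_th = 161 Ω

Final answer: V_th = 3.157 V, R_th = 161 Ω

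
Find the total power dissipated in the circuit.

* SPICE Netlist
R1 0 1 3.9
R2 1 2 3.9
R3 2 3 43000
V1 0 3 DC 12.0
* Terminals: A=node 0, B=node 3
Nodal analysis, taking node 3 as the 0 V reference.
Source V1 fixes V_0 = 12 V.
KCL at each unknown node (sum of currents leaving = 0; resistances in Ω):
  Node 1: (V_1 - 12)/3.9 + (V_1 - V_2)/3.9 = 0
  Node 2: (V_2 - V_1)/3.9 + (V_2 - 0)/43000 = 0
Collecting terms (coefficients in siemens):
  0.5128·V_1 - 0.2564·V_2 = 3.077
  0.2564·V_2 - 0.2564·V_1 = 0
Determinant D = (0.5128)(0.2564) - (-0.2564)(-0.2564) = 0.06576
V_1 = [(3.077)(0.2564) - (-0.2564)(0)]/D = 12 V
V_2 = [(0.5128)(0) - (3.077)(-0.2564)]/D = 12 V
Power in each resistor, P = (ΔV)²/R:
  P_R1 = (12 - 12)²/3.9 = 0.0000003036 W
  P_R2 = (12 - 12)²/3.9 = 0.0000003036 W
  P_R3 = (12 - 0)²/43000 = 0.003348 W
P_total = P_R1 + P_R2 + P_R3 = 0.003348 W

Final answer: 0.003348 W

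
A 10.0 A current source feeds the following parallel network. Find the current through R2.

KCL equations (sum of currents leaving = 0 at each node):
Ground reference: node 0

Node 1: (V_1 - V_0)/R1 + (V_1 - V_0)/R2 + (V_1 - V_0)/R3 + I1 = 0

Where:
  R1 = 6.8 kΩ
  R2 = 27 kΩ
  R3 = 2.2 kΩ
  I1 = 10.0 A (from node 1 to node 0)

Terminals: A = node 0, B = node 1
All resistors sit directly between nodes 0 and 1, so they are in parallel and share one voltage V; the full source current 10 A splits among them.
1/R_par = 1/6800 + 1/27000 + 1/2200 = 0.0006386 S  =>  R_par = 1566 Ω
V = I × R_par = 10 × 1566 = 15660 V
I_R2 = V/R2 = 15660/27000 = 0.5799 A

Final answer: 0.5799 A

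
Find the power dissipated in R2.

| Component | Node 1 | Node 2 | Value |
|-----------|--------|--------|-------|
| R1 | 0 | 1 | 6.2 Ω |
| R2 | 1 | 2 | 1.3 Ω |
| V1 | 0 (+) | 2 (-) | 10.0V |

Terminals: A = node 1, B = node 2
Nodal analysis, taking node 2 as the 0 V reference.
Source V1 fixes V_0 = 10 V.
KCL at each unknown node (sum of currents leaving = 0; resistances in Ω):
  Node 1: (V_1 - 10)/6.2 + (V_1 - 0)/1.3 = 0
Collecting terms: 0.9305 × V_1 = 1.613  =>  V_1 = 1.733 V
I_R2 = (V_1 - V_2)/R2 = (1.733 - 0)/1.3 = 1.333 A
P_R2 = I_R2² × R2 = (1.333)² × 1.3 = 2.311 W

Final answer: 2.311 W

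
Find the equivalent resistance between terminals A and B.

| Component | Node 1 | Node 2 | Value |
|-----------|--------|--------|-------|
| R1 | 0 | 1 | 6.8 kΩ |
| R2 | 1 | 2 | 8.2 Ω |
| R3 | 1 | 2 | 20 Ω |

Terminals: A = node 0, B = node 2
Reduce the network between node 0 (A) and node 2 (B) by series/parallel combination:
  Rp1 = R2 ‖ R3 (parallel, both between nodes 1 and 2) = 1/(1/8.2 + 1/20) = 5.816 Ω
  Rs1 = R1 + Rp1 (series, joined only at node 1) = 6800 + 5.816 = 6806 Ω
R_eq = 6.806 kΩ

Final answer: 6.806 kΩ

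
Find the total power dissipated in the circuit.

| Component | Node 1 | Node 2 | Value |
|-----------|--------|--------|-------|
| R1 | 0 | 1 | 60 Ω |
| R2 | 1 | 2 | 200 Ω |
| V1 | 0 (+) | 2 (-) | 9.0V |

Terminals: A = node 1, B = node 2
Nodal analysis, taking node 2 as the 0 V reference.
Source V1 fixes V_0 = 9 V.
KCL at each unknown node (sum of currents leaving = 0; resistances in Ω):
  Node 1: (V_1 - 9)/60 + (V_1 - 0)/200 = 0
Collecting terms: 0.02167 × V_1 = 0.15  =>  V_1 = 6.923 V
Power in each resistor, P = (ΔV)²/R:
  P_R1 = (9 - 6.923)²/60 = 0.07189 W
  P_R2 = (6.923 - 0)²/200 = 0.2396 W
P_total = P_R1 + P_R2 = 0.3115 W

Final answer: 0.3115 W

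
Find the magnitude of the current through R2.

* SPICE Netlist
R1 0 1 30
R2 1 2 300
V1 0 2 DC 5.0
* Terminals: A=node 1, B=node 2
Nodal analysis, taking node 2 as the 0 V reference.
Source V1 fixes V_0 = 5 V.
KCL at each unknown node (sum of currents leaving = 0; resistances in Ω):
  Node 1: (V_1 - 5)/30 + (V_1 - 0)/300 = 0
Collecting terms: 0.03667 × V_1 = 0.1667  =>  V_1 = 4.545 V
I_R2 = (V_1 - V_2)/R2 = (4.545 - 0)/300 = 0.01515 A
|I_R2| = 0.01515 A

Final answer: |I_R2| = 0.01515 A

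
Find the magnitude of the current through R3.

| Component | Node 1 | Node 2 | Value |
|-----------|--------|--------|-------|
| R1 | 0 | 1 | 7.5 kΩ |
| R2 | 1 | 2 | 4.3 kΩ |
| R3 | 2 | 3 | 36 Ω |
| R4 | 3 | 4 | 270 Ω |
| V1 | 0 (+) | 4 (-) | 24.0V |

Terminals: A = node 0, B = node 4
Nodal analysis, taking node 4 as the 0 V reference.
Source V1 fixes V_0 = 24 V.
KCL at each unknown node (sum of currents leaving = 0; resistances in Ω):
  Node 1: (V_1 - 24)/7500 + (V_1 - V_2)/4300 = 0
  Node 2: (V_2 - V_1)/4300 + (V_2 - V_3)/36 = 0
  Node 3: (V_3 - V_2)/36 + (V_3 - 0)/270 = 0
Collecting terms (coefficients in siemens):
  0.0003659·V_1 - 0.0002326·V_2 = 0.0032
  0.02801·V_2 - 0.0002326·V_1 - 0.02778·V_3 = 0
  0.03148·V_3 - 0.02778·V_2 = 0
Solving these 3 simultaneous equations (Gaussian elimination) gives:
  V_1 = 9.131 V, V_2 = 0.6066 V, V_3 = 0.5353 V
I_R3 = (V_2 - V_3)/R3 = (0.6066 - 0.5353)/36 = 0.001982 A
|I_R3| = 0.001982 A

Final answer: |I_R3| = 0.001982 A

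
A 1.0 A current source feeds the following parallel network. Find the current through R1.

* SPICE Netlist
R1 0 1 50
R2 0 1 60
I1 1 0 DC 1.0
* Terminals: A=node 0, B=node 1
All resistors sit directly between nodes 0 and 1, so they are in parallel and share one voltage V; the full source current 1 A splits among them.
1/R_par = 1/50 + 1/60 = 0.03667 S  =>  R_par = 27.27 Ω
V = I × R_par = 1 × 27.27 = 27.27 V
I_R1 = V/R1 = 27.27/50 = 0.5455 A

Final answer: 0.5455 A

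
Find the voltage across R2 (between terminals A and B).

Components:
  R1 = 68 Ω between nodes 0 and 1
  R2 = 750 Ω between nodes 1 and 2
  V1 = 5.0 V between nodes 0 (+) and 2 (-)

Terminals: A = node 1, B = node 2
R1 and R2 are in series across V1 (node 0 → node 1 → node 2), and the output A–B is taken across R2, so this is a voltage divider.
Series current: I = V1/(R1 + R2) = 5/(68 + 750) = 5/818 = 0.006112 A
V_R2 = I × R2 = V1 × R2/(R1 + R2) = 5 × 750/818 = 4.584 V

Final answer: 4.584 V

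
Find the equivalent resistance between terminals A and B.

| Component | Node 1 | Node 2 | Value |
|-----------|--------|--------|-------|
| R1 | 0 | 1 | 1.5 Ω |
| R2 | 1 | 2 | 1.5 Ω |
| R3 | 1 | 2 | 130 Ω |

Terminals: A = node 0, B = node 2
Reduce the network between node 0 (A) and node 2 (B) by series/parallel combination:
  Rp1 = R2 ‖ R3 (parallel, both between nodes 1 and 2) = 1/(1/1.5 + 1/130) = 1.483 Ω
  Rs1 = R1 + Rp1 (series, joined only at node 1) = 1.5 + 1.483 = 2.983 Ω
R_eq = 2.983 Ω

Final answer: 2.983 Ω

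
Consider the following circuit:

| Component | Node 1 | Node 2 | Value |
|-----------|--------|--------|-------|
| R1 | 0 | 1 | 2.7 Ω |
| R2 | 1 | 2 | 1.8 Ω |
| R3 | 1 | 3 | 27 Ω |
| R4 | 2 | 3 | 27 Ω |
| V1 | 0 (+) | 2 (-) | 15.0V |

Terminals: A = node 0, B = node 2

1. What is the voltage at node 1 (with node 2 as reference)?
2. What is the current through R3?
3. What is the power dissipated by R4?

Nodal analysis, taking node 2 as the 0 V reference.
Source V1 fixes V_0 = 15 V.
KCL at each unknown node (sum of currents leaving = 0; resistances in Ω):
  Node 1: (V_1 - 15)/2.7 + (V_1 - 0)/1.8 + (V_1 - V_3)/27 = 0
  Node 3: (V_3 - V_1)/27 + (V_3 - 0)/27 = 0
Collecting terms (coefficients in siemens):
  0.963·V_1 - 0.03704·V_3 = 5.556
  0.07407·V_3 - 0.03704·V_1 = 0
Determinant D = (0.963)(0.07407) - (-0.03704)(-0.03704) = 0.06996
V_1 = [(5.556)(0.07407) - (-0.03704)(0)]/D = 5.882 V
V_3 = [(0.963)(0) - (5.556)(-0.03704)]/D = 2.941 V
Part 1:
  Read off the nodal solution: V_1 = 5.882 V
Part 2:
  I_R3 = (V_1 - V_3)/R3 = (5.882 - 2.941)/27 = 0.1089 A
  Magnitude: I_R3 = 0.1089 A
Part 3:
  I_R4 = (V_2 - V_3)/R4 = (0 - 2.941)/27 = -0.1089 A
  P_R4 = I_R4² × R4 = (-0.1089)² × 27 = 0.3204 W

Final answers:
1. V_1 = 5.882 V
2. I_R3 = 0.1089 A
3. P_R4 = 0.3204 W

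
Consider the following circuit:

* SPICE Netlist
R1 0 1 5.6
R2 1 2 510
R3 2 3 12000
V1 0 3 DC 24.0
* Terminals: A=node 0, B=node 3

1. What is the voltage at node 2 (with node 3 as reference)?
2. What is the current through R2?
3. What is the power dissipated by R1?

Nodal analysis, taking node 3 as the 0 V reference.
Source V1 fixes V_0 = 24 V.
KCL at each unknown node (sum of currents leaving = 0; resistances in Ω):
  Node 1: (V_1 - 24)/5.6 + (V_1 - V_2)/510 = 0
  Node 2: (V_2 - V_1)/510 + (V_2 - 0)/12000 = 0
Collecting terms (coefficients in siemens):
  0.1805·V_1 - 0.001961·V_2 = 4.286
  0.002044·V_2 - 0.001961·V_1 = 0
Determinant D = (0.1805)(0.002044) - (-0.001961)(-0.001961) = 0.0003652
V_1 = [(4.286)(0.002044) - (-0.001961)(0)]/D = 23.99 V
V_2 = [(0.1805)(0) - (4.286)(-0.001961)]/D = 23.01 V
Part 1:
  Read off the nodal solution: V_2 = 23.01 V
Part 2:
  I_R2 = (V_1 - V_2)/R2 = (23.99 - 23.01)/510 = 0.001918 A
  Magnitude: I_R2 = 0.001918 A
Part 3:
  I_R1 = (V_0 - V_1)/R1 = (24 - 23.99)/5.6 = 0.001918 A
  P_R1 = I_R1² × R1 = (0.001918)² × 5.6 = 0.00002059 W

Final answers:
1. V_2 = 23.01 V
2. I_R2 = 0.001918 A
3. P_R1 = 2.059e-05 W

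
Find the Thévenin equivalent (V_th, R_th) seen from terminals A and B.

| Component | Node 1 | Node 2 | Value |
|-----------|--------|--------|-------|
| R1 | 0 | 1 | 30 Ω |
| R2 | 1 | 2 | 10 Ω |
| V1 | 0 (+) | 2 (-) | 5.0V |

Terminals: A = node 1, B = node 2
Step 1 — V_th is the open-circuit voltage V_A - V_B (nothing connected across the terminals).
Nodal analysis, taking node 2 as the 0 V reference.
Source V1 fixes V_0 = 5 V.
KCL at each unknown node (sum of currents leaving = 0; resistances in Ω):
  Node 1: (V_1 - 5)/30 + (V_1 - 0)/10 = 0
Collecting terms: 0.1333 × V_1 = 0.1667  =>  V_1 = 1.25 V
V_th = V_1 - V_2 = 1.25 - 0 = 1.25 V
Step 2 — R_th: zero the source — replace V1 by a short circuit (node 2 merges into node 0) — and find the resistance seen between A (node 1) and B (node 0).
Reduce the network between node 1 (A) and node 0 (B) by series/parallel combination:
  Rp1 = R1 ‖ R2 (parallel, both between nodes 0 and 1) = 1/(1/30 + 1/10) = 7.5 Ω
R_th = 7.5 Ω

Final answer: V_th = 1.25 V, R_th = 7.5 Ω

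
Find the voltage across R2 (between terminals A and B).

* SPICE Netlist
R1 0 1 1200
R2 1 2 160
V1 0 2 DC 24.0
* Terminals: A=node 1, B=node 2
R1 and R2 are in series across V1 (node 0 → node 1 → node 2), and the output A–B is taken across R2, so this is a voltage divider.
Series current: I = V1/(R1 + R2) = 24/(1200 + 160) = 24/1360 = 0.01765 A
V_R2 = I × R2 = V1 × R2/(R1 + R2) = 24 × 160/1360 = 2.824 V

Final answer: 2.824 V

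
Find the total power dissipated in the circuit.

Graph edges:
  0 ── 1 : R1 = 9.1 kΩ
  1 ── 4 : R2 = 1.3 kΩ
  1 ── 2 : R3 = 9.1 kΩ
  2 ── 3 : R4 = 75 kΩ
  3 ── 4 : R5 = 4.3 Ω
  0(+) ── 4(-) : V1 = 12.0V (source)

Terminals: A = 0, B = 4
Nodal analysis, taking node 4 as the 0 V reference.
Source V1 fixes V_0 = 12 V.
KCL at each unknown node (sum of currents leaving = 0; resistances in Ω):
  Node 1: (V_1 - 12)/9100 + (V_1 - 0)/1300 + (V_1 - V_2)/9100 = 0
  Node 2: (V_2 - V_1)/9100 + (V_2 - V_3)/75000 = 0
  Node 3: (V_3 - V_2)/75000 + (V_3 - 0)/4.3 = 0
Collecting terms (coefficients in siemens):
  0.000989·V_1 - 0.0001099·V_2 = 0.001319
  0.0001232·V_2 - 0.0001099·V_1 - 0.00001333·V_3 = 0
  0.2326·V_3 - 0.00001333·V_2 = 0
Solving these 3 simultaneous equations (Gaussian elimination) gives:
  V_1 = 1.48 V, V_2 = 1.32 V, V_3 = 0.00007567 V
Power in each resistor, P = (ΔV)²/R:
  P_R1 = (12 - 1.48)²/9100 = 0.01216 W
  P_R2 = (1.48 - 0)²/1300 = 0.001685 W
  P_R3 = (1.48 - 1.32)²/9100 = 0.000002818 W
  P_R4 = (1.32 - 0.00007567)²/75000 = 0.00002322 W
  P_R5 = (0.00007567 - 0)²/4.3 = 0.000000001332 W
P_total = P_R1 + P_R2 + P_R3 + P_R4 + P_R5 = 0.01387 W

Final answer: 0.01387 W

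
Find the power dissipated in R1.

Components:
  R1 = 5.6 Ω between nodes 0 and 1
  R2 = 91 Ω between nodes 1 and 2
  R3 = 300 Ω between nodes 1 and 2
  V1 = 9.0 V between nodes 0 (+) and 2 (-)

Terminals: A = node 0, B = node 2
Nodal analysis, taking node 2 as the 0 V reference.
Source V1 fixes V_0 = 9 V.
KCL at each unknown node (sum of currents leaving = 0; resistances in Ω):
  Node 1: (V_1 - 9)/5.6 + (V_1 - 0)/91 + (V_1 - 0)/300 = 0
Collecting terms: 0.1929 × V_1 = 1.607  =>  V_1 = 8.332 V
I_R1 = (V_0 - V_1)/R1 = (9 - 8.332)/5.6 = 0.1193 A
P_R1 = I_R1² × R1 = (0.1193)² × 5.6 = 0.07974 W

Final answer: 0.07974 W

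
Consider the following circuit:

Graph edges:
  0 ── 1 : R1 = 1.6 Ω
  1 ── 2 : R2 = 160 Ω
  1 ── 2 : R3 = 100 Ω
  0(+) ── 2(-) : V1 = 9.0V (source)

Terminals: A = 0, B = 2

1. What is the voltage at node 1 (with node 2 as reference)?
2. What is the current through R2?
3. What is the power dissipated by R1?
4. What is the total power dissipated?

Nodal analysis, taking node 2 as the 0 V reference.
Source V1 fixes V_0 = 9 V.
KCL at each unknown node (sum of currents leaving = 0; resistances in Ω):
  Node 1: (V_1 - 9)/1.6 + (V_1 - 0)/160 + (V_1 - 0)/100 = 0
Collecting terms: 0.6412 × V_1 = 5.625  =>  V_1 = 8.772 V
Part 1:
  Read off the nodal solution: V_1 = 8.772 V
Part 2:
  I_R2 = (V_1 - V_2)/R2 = (8.772 - 0)/160 = 0.05482 A
  Magnitude: I_R2 = 0.05482 A
Part 3:
  I_R1 = (V_0 - V_1)/R1 = (9 - 8.772)/1.6 = 0.1425 A
  P_R1 = I_R1² × R1 = (0.1425)² × 1.6 = 0.03251 W
Part 4:
  Power in each resistor, P = (ΔV)²/R:
    P_R1 = (9 - 8.772)²/1.6 = 0.03251 W
    P_R2 = (8.772 - 0)²/160 = 0.4809 W
    P_R3 = (8.772 - 0)²/100 = 0.7695 W
  P_total = P_R1 + P_R2 + P_R3 = 1.283 W

Final answers:
1. V_1 = 8.772 V
2. I_R2 = 0.05482 A
3. P_R1 = 0.03251 W
4. P_total = 1.283 W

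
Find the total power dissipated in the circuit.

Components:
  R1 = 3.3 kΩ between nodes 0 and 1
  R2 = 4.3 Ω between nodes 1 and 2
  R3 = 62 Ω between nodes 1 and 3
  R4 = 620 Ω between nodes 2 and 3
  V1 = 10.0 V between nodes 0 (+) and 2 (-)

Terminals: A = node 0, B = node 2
Nodal analysis, taking node 2 as the 0 V reference.
Source V1 fixes V_0 = 10 V.
KCL at each unknown node (sum of currents leaving = 0; resistances in Ω):
  Node 1: (V_1 - 10)/3300 + (V_1 - 0)/4.3 + (V_1 - V_3)/62 = 0
  Node 3: (V_3 - V_1)/62 + (V_3 - 0)/620 = 0
Collecting terms (coefficients in siemens):
  0.249·V_1 - 0.01613·V_3 = 0.00303
  0.01774·V_3 - 0.01613·V_1 = 0
Determinant D = (0.249)(0.01774) - (-0.01613)(-0.01613) = 0.004157
V_1 = [(0.00303)(0.01774) - (-0.01613)(0)]/D = 0.01293 V
V_3 = [(0.249)(0) - (0.00303)(-0.01613)]/D = 0.01176 V
Power in each resistor, P = (ΔV)²/R:
  P_R1 = (10 - 0.01293)²/3300 = 0.03022 W
  P_R2 = (0.01293 - 0)²/4.3 = 0.00003889 W
  P_R3 = (0.01293 - 0.01176)²/62 = 0.00000002229 W
  P_R4 = (0 - 0.01176)²/620 = 0.0000002229 W
P_total = P_R1 + P_R2 + P_R3 + P_R4 = 0.03026 W

Final answer: 0.03026 W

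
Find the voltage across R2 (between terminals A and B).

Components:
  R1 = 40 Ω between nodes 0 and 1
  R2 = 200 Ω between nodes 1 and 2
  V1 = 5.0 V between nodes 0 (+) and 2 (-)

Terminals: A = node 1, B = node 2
R1 and R2 are in series across V1 (node 0 → node 1 → node 2), and the output A–B is taken across R2, so this is a voltage divider.
Series current: I = V1/(R1 + R2) = 5/(40 + 200) = 5/240 = 0.02083 A
V_R2 = I × R2 = V1 × R2/(R1 + R2) = 5 × 200/240 = 4.167 V

Final answer: 4.167 V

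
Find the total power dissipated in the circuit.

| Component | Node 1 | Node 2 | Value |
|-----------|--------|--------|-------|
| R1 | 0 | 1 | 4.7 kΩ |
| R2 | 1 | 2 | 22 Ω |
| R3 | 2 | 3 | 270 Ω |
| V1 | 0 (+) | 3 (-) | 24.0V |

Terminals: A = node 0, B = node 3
Nodal analysis, taking node 3 as the 0 V reference.
Source V1 fixes V_0 = 24 V.
KCL at each unknown node (sum of currents leaving = 0; resistances in Ω):
  Node 1: (V_1 - 24)/4700 + (V_1 - V_2)/22 = 0
  Node 2: (V_2 - V_1)/22 + (V_2 - 0)/270 = 0
Collecting terms (coefficients in siemens):
  0.04567·V_1 - 0.04545·V_2 = 0.005106
  0.04916·V_2 - 0.04545·V_1 = 0
Determinant D = (0.04567)(0.04916) - (-0.04545)(-0.04545) = 0.0001788
V_1 = [(0.005106)(0.04916) - (-0.04545)(0)]/D = 1.404 V
V_2 = [(0.04567)(0) - (0.005106)(-0.04545)]/D = 1.298 V
Power in each resistor, P = (ΔV)²/R:
  P_R1 = (24 - 1.404)²/4700 = 0.1086 W
  P_R2 = (1.404 - 1.298)²/22 = 0.0005085 W
  P_R3 = (1.298 - 0)²/270 = 0.006241 W
P_total = P_R1 + P_R2 + P_R3 = 0.1154 W

Final answer: 0.1154 W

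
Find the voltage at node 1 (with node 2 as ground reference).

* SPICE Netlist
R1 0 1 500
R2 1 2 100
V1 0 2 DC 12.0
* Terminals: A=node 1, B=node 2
Nodal analysis, taking node 2 as the 0 V reference.
Source V1 fixes V_0 = 12 V.
KCL at each unknown node (sum of currents leaving = 0; resistances in Ω):
  Node 1: (V_1 - 12)/500 + (V_1 - 0)/100 = 0
Collecting terms: 0.012 × V_1 = 0.024  =>  V_1 = 2 V
The requested potential is V_1 = 2 V.

Final answer: V_1 = 2 V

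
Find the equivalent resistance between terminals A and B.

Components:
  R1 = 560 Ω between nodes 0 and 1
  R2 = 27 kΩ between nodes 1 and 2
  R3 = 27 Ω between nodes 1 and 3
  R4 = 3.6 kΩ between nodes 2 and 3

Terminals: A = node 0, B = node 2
Reduce the network between node 0 (A) and node 2 (B) by series/parallel combination:
  Rs1 = R3 + R4 (series, joined only at node 3) = 27 + 3600 = 3627 Ω
  Rp1 = R2 ‖ Rs1 (parallel, both between nodes 1 and 2) = 1/(1/27000 + 1/3627) = 3197 Ω
  Rs2 = R1 + Rp1 (series, joined only at node 1) = 560 + 3197 = 3757 Ω
R_eq = 3.757 kΩ

Final answer: 3.757 kΩ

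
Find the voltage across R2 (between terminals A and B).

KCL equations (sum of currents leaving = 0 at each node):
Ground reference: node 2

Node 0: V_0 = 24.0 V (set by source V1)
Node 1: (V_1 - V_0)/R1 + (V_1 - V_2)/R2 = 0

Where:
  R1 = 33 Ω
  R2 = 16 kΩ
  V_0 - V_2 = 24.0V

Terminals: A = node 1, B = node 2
R1 and R2 are in series across V1 (node 0 → node 1 → node 2), and the output A–B is taken across R2, so this is a voltage divider.
Series current: I = V1/(R1 + R2) = 24/(33 + 16000) = 24/16030 = 0.001497 A
V_R2 = I × R2 = V1 × R2/(R1 + R2) = 24 × 16000/16030 = 23.95 V

Final answer: 23.95 V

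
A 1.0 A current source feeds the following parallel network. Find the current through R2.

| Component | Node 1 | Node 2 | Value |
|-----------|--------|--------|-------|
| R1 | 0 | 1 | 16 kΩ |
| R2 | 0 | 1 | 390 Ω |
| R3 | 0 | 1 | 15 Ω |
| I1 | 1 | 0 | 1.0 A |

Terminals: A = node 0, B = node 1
All resistors sit directly between nodes 0 and 1, so they are in parallel and share one voltage V; the full source current 1 A splits among them.
1/R_par = 1/16000 + 1/390 + 1/15 = 0.06929 S  =>  R_par = 14.43 Ω
V = I × R_par = 1 × 14.43 = 14.43 V
I_R2 = V/R2 = 14.43/390 = 0.037 A

Final answer: 0.037 A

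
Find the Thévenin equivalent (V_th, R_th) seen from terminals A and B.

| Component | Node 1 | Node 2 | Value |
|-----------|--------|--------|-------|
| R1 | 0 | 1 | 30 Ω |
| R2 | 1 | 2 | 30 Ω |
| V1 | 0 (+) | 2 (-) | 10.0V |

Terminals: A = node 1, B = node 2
Step 1 — V_th is the open-circuit voltage V_A - V_B (nothing connected across the terminals).
Nodal analysis, taking node 2 as the 0 V reference.
Source V1 fixes V_0 = 10 V.
KCL at each unknown node (sum of currents leaving = 0; resistances in Ω):
  Node 1: (V_1 - 10)/30 + (V_1 - 0)/30 = 0
Collecting terms: 0.06667 × V_1 = 0.3333  =>  V_1 = 5 V
V_th = V_1 - V_2 = 5 - 0 = 5 V
Step 2 — R_th: zero the source — replace V1 by a short circuit (node 2 merges into node 0) — and find the resistance seen between A (node 1) and B (node 0).
Reduce the network between node 1 (A) and node 0 (B) by series/parallel combination:
  Rp1 = R1 ‖ R2 (parallel, both between nodes 0 and 1) = 1/(1/30 + 1/30) = 15 Ω
R_th = 15 Ω

Final answer: V_th = 5 V, R_th = 15 Ω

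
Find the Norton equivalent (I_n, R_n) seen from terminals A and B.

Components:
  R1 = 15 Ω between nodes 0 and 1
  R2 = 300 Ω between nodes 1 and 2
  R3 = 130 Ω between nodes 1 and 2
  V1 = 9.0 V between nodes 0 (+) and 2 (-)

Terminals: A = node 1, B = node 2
Find the Thévenin equivalent first; then I_n = V_th/R_th and R_n = R_th.
Step 1 — V_th is the open-circuit voltage V_A - V_B (nothing connected across the terminals).
Nodal analysis, taking node 2 as the 0 V reference.
Source V1 fixes V_0 = 9 V.
KCL at each unknown node (sum of currents leaving = 0; resistances in Ω):
  Node 1: (V_1 - 9)/15 + (V_1 - 0)/300 + (V_1 - 0)/130 = 0
Collecting terms: 0.07769 × V_1 = 0.6  =>  V_1 = 7.723 V
V_th = V_1 - V_2 = 7.723 - 0 = 7.723 V
Step 2 — R_th: zero the source — replace V1 by a short circuit (node 2 merges into node 0) — and find the resistance seen between A (node 1) and B (node 0).
Reduce the network between node 1 (A) and node 0 (B) by series/parallel combination:
  Rp1 = R1 ‖ R2 ‖ R3 (parallel, all between nodes 0 and 1) = 1/(1/15 + 1/300 + 1/130) = 12.87 Ω
R_th = 12.87 Ω
I_n = V_th/R_th = 7.723/12.87 = 0.6 A, and R_n = R_th = 12.87 Ω

Final answer: I_n = 0.6 A, R_n = 12.87 Ω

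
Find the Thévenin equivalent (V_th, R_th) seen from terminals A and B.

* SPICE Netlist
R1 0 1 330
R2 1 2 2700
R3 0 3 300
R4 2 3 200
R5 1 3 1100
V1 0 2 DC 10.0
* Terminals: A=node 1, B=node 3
Step 1 — V_th is the open-circuit voltage V_A - V_B (nothing connected across the terminals).
Nodal analysis, taking node 2 as the 0 V reference.
Source V1 fixes V_0 = 10 V.
KCL at each unknown node (sum of currents leaving = 0; resistances in Ω):
  Node 1: (V_1 - 10)/330 + (V_1 - 0)/2700 + (V_1 - V_3)/1100 = 0
  Node 3: (V_3 - 10)/300 + (V_3 - 0)/200 + (V_3 - V_1)/1100 = 0
Collecting terms (coefficients in siemens):
  0.00431·V_1 - 0.0009091·V_3 = 0.0303
  0.009242·V_3 - 0.0009091·V_1 = 0.03333
Determinant D = (0.00431)(0.009242) - (-0.0009091)(-0.0009091) = 0.00003901
V_1 = [(0.0303)(0.009242) - (-0.0009091)(0.03333)]/D = 7.957 V
V_3 = [(0.00431)(0.03333) - (0.0303)(-0.0009091)]/D = 4.389 V
V_th = V_1 - V_3 = 7.957 - 4.389 = 3.568 V
Step 2 — R_th: zero the source — replace V1 by a short circuit (node 2 merges into node 0) — and find the resistance seen between A (node 1) and B (node 3).
Reduce the network between node 1 (A) and node 3 (B) by series/parallel combination:
  Rp1 = R1 ‖ R2 (parallel, both between nodes 0 and 1) = 1/(1/330 + 1/2700) = 294.1 Ω
  Rp2 = R3 ‖ R4 (parallel, both between nodes 0 and 3) = 1/(1/300 + 1/200) = 120 Ω
  Rs1 = Rp1 + Rp2 (series, joined only at node 0) = 294.1 + 120 = 414.1 Ω
  Rp3 = R5 ‖ Rs1 (parallel, both between nodes 1 and 3) = 1/(1/1100 + 1/414.1) = 300.8 Ω
R_th = 300.8 Ω

Final answer: V_th = 3.568 V, R_th = 300.8 Ω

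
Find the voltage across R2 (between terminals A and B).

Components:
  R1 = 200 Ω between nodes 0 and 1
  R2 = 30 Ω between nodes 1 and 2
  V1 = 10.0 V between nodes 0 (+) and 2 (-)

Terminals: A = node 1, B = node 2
R1 and R2 are in series across V1 (node 0 → node 1 → node 2), and the output A–B is taken across R2, so this is a voltage divider.
Series current: I = V1/(R1 + R2) = 10/(200 + 30) = 10/230 = 0.04348 A
V_R2 = I × R2 = V1 × R2/(R1 + R2) = 10 × 30/230 = 1.304 V

Final answer: 1.304 V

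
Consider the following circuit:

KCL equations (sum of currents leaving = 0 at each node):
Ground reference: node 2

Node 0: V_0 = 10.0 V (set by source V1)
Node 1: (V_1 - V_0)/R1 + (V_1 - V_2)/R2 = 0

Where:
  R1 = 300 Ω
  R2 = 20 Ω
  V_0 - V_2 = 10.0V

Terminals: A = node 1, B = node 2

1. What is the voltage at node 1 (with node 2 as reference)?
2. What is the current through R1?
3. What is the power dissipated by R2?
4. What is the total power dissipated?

Nodal analysis, taking node 2 as the 0 V reference.
Source V1 fixes V_0 = 10 V.
KCL at each unknown node (sum of currents leaving = 0; resistances in Ω):
  Node 1: (V_1 - 10)/300 + (V_1 - 0)/20 = 0
Collecting terms: 0.05333 × V_1 = 0.03333  =>  V_1 = 0.625 V
Part 1:
  Read off the nodal solution: V_1 = 0.625 V
Part 2:
  I_R1 = (V_0 - V_1)/R1 = (10 - 0.625)/300 = 0.03125 A
  Magnitude: I_R1 = 0.03125 A
Part 3:
  I_R2 = (V_1 - V_2)/R2 = (0.625 - 0)/20 = 0.03125 A
  P_R2 = I_R2² × R2 = (0.03125)² × 20 = 0.01953 W
Part 4:
  Power in each resistor, P = (ΔV)²/R:
    P_R1 = (10 - 0.625)²/300 = 0.293 W
    P_R2 = (0.625 - 0)²/20 = 0.01953 W
  P_total = P_R1 + P_R2 = 0.3125 W

Final answers:
1. V_1 = 0.625 V
2. I_R1 = 0.03125 A
3. P_R2 = 0.01953 W
4. P_total = 0.3125 W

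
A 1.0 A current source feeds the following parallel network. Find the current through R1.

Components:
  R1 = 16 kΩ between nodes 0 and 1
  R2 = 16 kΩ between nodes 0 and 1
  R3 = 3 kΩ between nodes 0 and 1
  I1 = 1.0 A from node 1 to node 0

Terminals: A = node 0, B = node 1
All resistors sit directly between nodes 0 and 1, so they are in parallel and share one voltage V; the full source current 1 A splits among them.
1/R_par = 1/16000 + 1/16000 + 1/3000 = 0.0004583 S  =>  R_par = 2182 Ω
V = I × R_par = 1 × 2182 = 2182 V
I_R1 = V/R1 = 2182/16000 = 0.1364 A

Final answer: 0.1364 A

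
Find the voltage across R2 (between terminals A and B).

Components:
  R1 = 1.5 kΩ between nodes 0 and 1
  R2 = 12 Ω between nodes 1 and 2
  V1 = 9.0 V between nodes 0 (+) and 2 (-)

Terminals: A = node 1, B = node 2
R1 and R2 are in series across V1 (node 0 → node 1 → node 2), and the output A–B is taken across R2, so this is a voltage divider.
Series current: I = V1/(R1 + R2) = 9/(1500 + 12) = 9/1512 = 0.005952 A
V_R2 = I × R2 = V1 × R2/(R1 + R2) = 9 × 12/1512 = 0.07143 V

Final answer: 0.07143 V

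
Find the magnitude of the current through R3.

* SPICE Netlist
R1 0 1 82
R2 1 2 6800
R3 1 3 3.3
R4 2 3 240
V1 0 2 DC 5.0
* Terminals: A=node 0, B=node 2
Nodal analysis, taking node 2 as the 0 V reference.
Source V1 fixes V_0 = 5 V.
KCL at each unknown node (sum of currents leaving = 0; resistances in Ω):
  Node 1: (V_1 - 5)/82 + (V_1 - 0)/6800 + (V_1 - V_3)/3.3 = 0
  Node 3: (V_3 - V_1)/3.3 + (V_3 - 0)/240 = 0
Collecting terms (coefficients in siemens):
  0.3154·V_1 - 0.303·V_3 = 0.06098
  0.3072·V_3 - 0.303·V_1 = 0
Determinant D = (0.3154)(0.3072) - (-0.303)(-0.303) = 0.005054
V_1 = [(0.06098)(0.3072) - (-0.303)(0)]/D = 3.706 V
V_3 = [(0.3154)(0) - (0.06098)(-0.303)]/D = 3.656 V
I_R3 = (V_1 - V_3)/R3 = (3.706 - 3.656)/3.3 = 0.01523 A
|I_R3| = 0.01523 A

Final answer: |I_R3| = 0.01523 A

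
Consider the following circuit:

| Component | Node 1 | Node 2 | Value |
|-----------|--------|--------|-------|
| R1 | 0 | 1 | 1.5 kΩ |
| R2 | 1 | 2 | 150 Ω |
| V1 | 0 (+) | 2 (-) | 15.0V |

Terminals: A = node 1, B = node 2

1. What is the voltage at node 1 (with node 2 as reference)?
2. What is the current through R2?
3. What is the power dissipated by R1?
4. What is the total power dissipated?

Nodal analysis, taking node 2 as the 0 V reference.
Source V1 fixes V_0 = 15 V.
KCL at each unknown node (sum of currents leaving = 0; resistances in Ω):
  Node 1: (V_1 - 15)/1500 + (V_1 - 0)/150 = 0
Collecting terms: 0.007333 × V_1 = 0.01  =>  V_1 = 1.364 V
Part 1:
  Read off the nodal solution: V_1 = 1.364 V
Part 2:
  I_R2 = (V_1 - V_2)/R2 = (1.364 - 0)/150 = 0.009091 A
  Magnitude: I_R2 = 0.009091 A
Part 3:
  I_R1 = (V_0 - V_1)/R1 = (15 - 1.364)/1500 = 0.009091 A
  P_R1 = I_R1² × R1 = (0.009091)² × 1500 = 0.124 W
Part 4:
  Power in each resistor, P = (ΔV)²/R:
    P_R1 = (15 - 1.364)²/1500 = 0.124 W
    P_R2 = (1.364 - 0)²/150 = 0.0124 W
  P_total = P_R1 + P_R2 = 0.1364 W

Final answers:
1. V_1 = 1.364 V
2. I_R2 = 0.009091 A
3. P_R1 = 0.124 W
4. P_total = 0.1364 W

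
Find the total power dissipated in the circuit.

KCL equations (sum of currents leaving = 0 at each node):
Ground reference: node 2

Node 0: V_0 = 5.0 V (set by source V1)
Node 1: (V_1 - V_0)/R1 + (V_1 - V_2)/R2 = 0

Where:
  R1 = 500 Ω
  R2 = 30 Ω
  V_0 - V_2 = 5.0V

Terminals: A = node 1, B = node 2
Nodal analysis, taking node 2 as the 0 V reference.
Source V1 fixes V_0 = 5 V.
KCL at each unknown node (sum of currents leaving = 0; resistances in Ω):
  Node 1: (V_1 - 5)/500 + (V_1 - 0)/30 = 0
Collecting terms: 0.03533 × V_1 = 0.01  =>  V_1 = 0.283 V
Power in each resistor, P = (ΔV)²/R:
  P_R1 = (5 - 0.283)²/500 = 0.0445 W
  P_R2 = (0.283 - 0)²/30 = 0.00267 W
P_total = P_R1 + P_R2 = 0.04717 W

Final answer: 0.04717 W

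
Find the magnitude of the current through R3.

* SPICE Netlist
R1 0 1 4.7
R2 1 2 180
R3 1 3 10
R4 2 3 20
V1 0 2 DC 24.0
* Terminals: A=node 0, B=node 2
Nodal analysis, taking node 2 as the 0 V reference.
Source V1 fixes V_0 = 24 V.
KCL at each unknown node (sum of currents leaving = 0; resistances in Ω):
  Node 1: (V_1 - 24)/4.7 + (V_1 - 0)/180 + (V_1 - V_3)/10 = 0
  Node 3: (V_3 - V_1)/10 + (V_3 - 0)/20 = 0
Collecting terms (coefficients in siemens):
  0.3183·V_1 - 0.1·V_3 = 5.106
  0.15·V_3 - 0.1·V_1 = 0
Determinant D = (0.3183)(0.15) - (-0.1)(-0.1) = 0.03775
V_1 = [(5.106)(0.15) - (-0.1)(0)]/D = 20.29 V
V_3 = [(0.3183)(0) - (5.106)(-0.1)]/D = 13.53 V
I_R3 = (V_1 - V_3)/R3 = (20.29 - 13.53)/10 = 0.6764 A
|I_R3| = 0.6764 A

Final answer: |I_R3| = 0.6764 A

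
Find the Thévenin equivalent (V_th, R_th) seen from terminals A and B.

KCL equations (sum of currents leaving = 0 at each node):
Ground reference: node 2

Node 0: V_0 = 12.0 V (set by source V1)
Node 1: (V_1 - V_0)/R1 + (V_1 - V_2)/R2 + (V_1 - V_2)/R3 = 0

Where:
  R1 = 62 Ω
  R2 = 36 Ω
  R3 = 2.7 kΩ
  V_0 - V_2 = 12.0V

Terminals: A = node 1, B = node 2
Step 1 — V_th is the open-circuit voltage V_A - V_B (nothing connected across the terminals).
Nodal analysis, taking node 2 as the 0 V reference.
Source V1 fixes V_0 = 12 V.
KCL at each unknown node (sum of currents leaving = 0; resistances in Ω):
  Node 1: (V_1 - 12)/62 + (V_1 - 0)/36 + (V_1 - 0)/2700 = 0
Collecting terms: 0.04428 × V_1 = 0.1935  =>  V_1 = 4.371 V
V_th = V_1 - V_2 = 4.371 - 0 = 4.371 V
Step 2 — R_th: zero the source — replace V1 by a short circuit (node 2 merges into node 0) — and find the resistance seen between A (node 1) and B (node 0).
Reduce the network between node 1 (A) and node 0 (B) by series/parallel combination:
  Rp1 = R1 ‖ R2 ‖ R3 (parallel, all between nodes 0 and 1) = 1/(1/62 + 1/36 + 1/2700) = 22.58 Ω
R_th = 22.58 Ω

Final answer: V_th = 4.371 V, R_th = 22.58 Ω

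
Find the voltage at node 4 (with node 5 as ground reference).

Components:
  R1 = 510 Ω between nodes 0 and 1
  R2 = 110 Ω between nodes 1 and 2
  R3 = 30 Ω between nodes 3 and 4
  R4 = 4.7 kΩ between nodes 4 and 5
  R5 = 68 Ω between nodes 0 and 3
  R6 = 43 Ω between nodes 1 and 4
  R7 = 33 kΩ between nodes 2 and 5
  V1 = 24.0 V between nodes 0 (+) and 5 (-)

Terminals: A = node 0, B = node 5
Nodal analysis, taking node 5 as the 0 V reference.
Source V1 fixes V_0 = 24 V.
KCL at each unknown node (sum of currents leaving = 0; resistances in Ω):
  Node 1: (V_1 - 24)/510 + (V_1 - V_2)/110 + (V_1 - V_4)/43 = 0
  Node 2: (V_2 - V_1)/110 + (V_2 - 0)/33000 = 0
  Node 3: (V_3 - V_4)/30 + (V_3 - 24)/68 = 0
  Node 4: (V_4 - V_3)/30 + (V_4 - 0)/4700 + (V_4 - V_1)/43 = 0
Collecting terms (coefficients in siemens):
  0.03431·V_1 - 0.009091·V_2 - 0.02326·V_4 = 0.04706
  0.009121·V_2 - 0.009091·V_1 = 0
  0.04804·V_3 - 0.03333·V_4 = 0.3529
  0.0568·V_4 - 0.02326·V_1 - 0.03333·V_3 = 0
Solving these 4 simultaneous equations (Gaussian elimination) gives:
  V_1 = 23.54 V, V_2 = 23.46 V, V_3 = 23.67 V, V_4 = 23.53 V
The requested potential is V_4 = 23.53 V.

Final answer: V_4 = 23.53 V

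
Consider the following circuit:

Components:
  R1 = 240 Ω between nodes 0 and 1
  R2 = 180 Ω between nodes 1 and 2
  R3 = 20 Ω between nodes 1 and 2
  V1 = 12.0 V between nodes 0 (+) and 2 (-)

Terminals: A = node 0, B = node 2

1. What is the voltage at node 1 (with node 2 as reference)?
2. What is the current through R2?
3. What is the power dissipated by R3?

Nodal analysis, taking node 2 as the 0 V reference.
Source V1 fixes V_0 = 12 V.
KCL at each unknown node (sum of currents leaving = 0; resistances in Ω):
  Node 1: (V_1 - 12)/240 + (V_1 - 0)/180 + (V_1 - 0)/20 = 0
Collecting terms: 0.05972 × V_1 = 0.05  =>  V_1 = 0.8372 V
Part 1:
  Read off the nodal solution: V_1 = 0.8372 V
Part 2:
  I_R2 = (V_1 - V_2)/R2 = (0.8372 - 0)/180 = 0.004651 A
  Magnitude: I_R2 = 0.004651 A
Part 3:
  I_R3 = (V_1 - V_2)/R3 = (0.8372 - 0)/20 = 0.04186 A
  P_R3 = I_R3² × R3 = (0.04186)² × 20 = 0.03505 W

Final answers:
1. V_1 = 0.8372 V
2. I_R2 = 0.004651 A
3. P_R3 = 0.03505 W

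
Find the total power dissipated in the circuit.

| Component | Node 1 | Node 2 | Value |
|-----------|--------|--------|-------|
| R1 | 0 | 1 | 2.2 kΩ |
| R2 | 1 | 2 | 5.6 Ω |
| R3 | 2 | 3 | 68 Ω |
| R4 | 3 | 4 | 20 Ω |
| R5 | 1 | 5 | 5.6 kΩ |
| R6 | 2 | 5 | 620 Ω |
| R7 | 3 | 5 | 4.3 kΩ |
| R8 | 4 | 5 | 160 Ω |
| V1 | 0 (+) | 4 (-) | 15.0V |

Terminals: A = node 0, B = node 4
Nodal analysis, taking node 4 as the 0 V reference.
Source V1 fixes V_0 = 15 V.
KCL at each unknown node (sum of currents leaving = 0; resistances in Ω):
  Node 1: (V_1 - 15)/2200 + (V_1 - V_2)/5.6 + (V_1 - V_5)/5600 = 0
  Node 2: (V_2 - V_1)/5.6 + (V_2 - V_3)/68 + (V_2 - V_5)/620 = 0
  Node 3: (V_3 - V_2)/68 + (V_3 - 0)/20 + (V_3 - V_5)/4300 = 0
  Node 5: (V_5 - V_1)/5600 + (V_5 - V_2)/620 + (V_5 - V_3)/4300 + (V_5 - 0)/160 = 0
Collecting terms (coefficients in siemens):
  0.1792·V_1 - 0.1786·V_2 - 0.0001786·V_5 = 0.006818
  0.1949·V_2 - 0.1786·V_1 - 0.01471·V_3 - 0.001613·V_5 = 0
  0.06494·V_3 - 0.01471·V_2 - 0.0002326·V_5 = 0
  0.008274·V_5 - 0.0001786·V_1 - 0.001613·V_2 - 0.0002326·V_3 = 0
Solving these 4 simultaneous equations (Gaussian elimination) gives:
  V_1 = 0.5508 V, V_2 = 0.5145 V, V_3 = 0.1169 V, V_5 = 0.1155 V
Power in each resistor, P = (ΔV)²/R:
  P_R1 = (15 - 0.5508)²/2200 = 0.0949 W
  P_R2 = (0.5508 - 0.5145)²/5.6 = 0.0002359 W
  P_R3 = (0.5145 - 0.1169)²/68 = 0.002324 W
  P_R4 = (0.1169 - 0)²/20 = 0.0006835 W
  P_R5 = (0.5508 - 0.1155)²/5600 = 0.00003385 W
  P_R6 = (0.5145 - 0.1155)²/620 = 0.0002568 W
  P_R7 = (0.1169 - 0.1155)²/4300 = 0.0000000004939 W
  P_R8 = (0 - 0.1155)²/160 = 0.00008333 W
P_total = P_R1 + P_R2 + P_R3 + P_R4 + P_R5 + P_R6 + P_R7 + P_R8 = 0.09852 W

Final answer: 0.09852 W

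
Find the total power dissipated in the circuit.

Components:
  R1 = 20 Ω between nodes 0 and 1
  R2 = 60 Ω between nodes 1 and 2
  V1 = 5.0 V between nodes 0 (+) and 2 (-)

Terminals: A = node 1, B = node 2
Nodal analysis, taking node 2 as the 0 V reference.
Source V1 fixes V_0 = 5 V.
KCL at each unknown node (sum of currents leaving = 0; resistances in Ω):
  Node 1: (V_1 - 5)/20 + (V_1 - 0)/60 = 0
Collecting terms: 0.06667 × V_1 = 0.25  =>  V_1 = 3.75 V
Power in each resistor, P = (ΔV)²/R:
  P_R1 = (5 - 3.75)²/20 = 0.07812 W
  P_R2 = (3.75 - 0)²/60 = 0.2344 W
P_total = P_R1 + P_R2 = 0.3125 W

Final answer: 0.3125 W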